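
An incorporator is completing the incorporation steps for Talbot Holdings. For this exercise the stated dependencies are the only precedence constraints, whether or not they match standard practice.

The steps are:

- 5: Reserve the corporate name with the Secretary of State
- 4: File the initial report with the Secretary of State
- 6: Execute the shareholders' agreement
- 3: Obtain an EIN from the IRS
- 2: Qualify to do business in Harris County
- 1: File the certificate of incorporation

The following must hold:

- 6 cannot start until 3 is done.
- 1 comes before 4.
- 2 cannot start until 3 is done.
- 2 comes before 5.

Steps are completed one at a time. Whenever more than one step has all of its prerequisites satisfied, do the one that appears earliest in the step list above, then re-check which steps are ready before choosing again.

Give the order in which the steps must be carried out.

3 6 2 5 1 4

Nothing is required for 3 and 1. 3 is listed earlier → 3 first.
Now 6, 2 and 1 have their prerequisites met. 6 is listed earlier, so 6 next.
Now 2 and 1 have their prerequisites met. 2 is listed earlier, so 2 next.
5 now also ready, so the ready set is {5, 1}; 5 is listed earlier → 5.
1 is the only step now ready → 1.
4 needed 1, now all done → 4.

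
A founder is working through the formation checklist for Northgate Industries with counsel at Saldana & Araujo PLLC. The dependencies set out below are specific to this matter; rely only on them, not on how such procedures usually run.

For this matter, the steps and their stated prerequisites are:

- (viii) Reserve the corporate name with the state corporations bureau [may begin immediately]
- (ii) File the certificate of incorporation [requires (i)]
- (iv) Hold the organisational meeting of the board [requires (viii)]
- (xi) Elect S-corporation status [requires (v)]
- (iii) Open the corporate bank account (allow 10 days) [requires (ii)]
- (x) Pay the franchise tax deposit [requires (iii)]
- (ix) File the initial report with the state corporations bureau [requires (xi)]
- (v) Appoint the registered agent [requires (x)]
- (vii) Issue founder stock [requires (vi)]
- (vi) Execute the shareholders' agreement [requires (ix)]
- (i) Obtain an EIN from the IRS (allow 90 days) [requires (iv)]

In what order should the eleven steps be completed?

Only (viii) has no prerequisites, so it is first.
(iv) needed (viii), now all done → (iv).
(i) needed (iv), now all done → (i).
(ii) needed (i), now all done → (ii).
(iii) needed (ii), now all done → (iii).
(x) is the only step now ready → (x).
(v) needed (x), now all done → (v).
(xi) needed (v), now all done → (xi).
(ix) needed (xi), now all done → (ix).
(vi) is the only step now ready → (vi).
(vii) needed (vi), now all done → (vii).

(viii) (iv) (i) (ii) (iii) (x) (v) (xi) (ix) (vi) (vii)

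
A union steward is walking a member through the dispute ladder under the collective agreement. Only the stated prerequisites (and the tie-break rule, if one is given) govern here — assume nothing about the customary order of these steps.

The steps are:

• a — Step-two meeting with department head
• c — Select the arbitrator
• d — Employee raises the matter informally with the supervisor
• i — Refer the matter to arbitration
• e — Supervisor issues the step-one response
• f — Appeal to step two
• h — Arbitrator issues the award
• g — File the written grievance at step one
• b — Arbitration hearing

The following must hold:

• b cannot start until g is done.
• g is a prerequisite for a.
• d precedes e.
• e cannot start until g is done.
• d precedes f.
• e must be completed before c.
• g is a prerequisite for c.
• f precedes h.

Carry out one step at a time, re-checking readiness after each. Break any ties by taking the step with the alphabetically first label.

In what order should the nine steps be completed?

d, g and i have no prerequisites; d has the earlier label, so d is first.
f now also ready, so the ready set is {f, g, i}; f has the earlier label → f.
h now also ready, so the ready set is {g, h, i}; g has the earlier label → g.
a, b and e now also ready, so the ready set is {a, b, e, h, i}; a has the earlier label → a.
Now b, e, h and i have their prerequisites met. b has the earlier label, so b next.
e, h and i are all available; e has the earlier label → e.
c, h and i are all available; c has the earlier label → c.
Ready: h and i. h has the earlier label → h.
i is the only step now ready → i.

d f g a b e c h i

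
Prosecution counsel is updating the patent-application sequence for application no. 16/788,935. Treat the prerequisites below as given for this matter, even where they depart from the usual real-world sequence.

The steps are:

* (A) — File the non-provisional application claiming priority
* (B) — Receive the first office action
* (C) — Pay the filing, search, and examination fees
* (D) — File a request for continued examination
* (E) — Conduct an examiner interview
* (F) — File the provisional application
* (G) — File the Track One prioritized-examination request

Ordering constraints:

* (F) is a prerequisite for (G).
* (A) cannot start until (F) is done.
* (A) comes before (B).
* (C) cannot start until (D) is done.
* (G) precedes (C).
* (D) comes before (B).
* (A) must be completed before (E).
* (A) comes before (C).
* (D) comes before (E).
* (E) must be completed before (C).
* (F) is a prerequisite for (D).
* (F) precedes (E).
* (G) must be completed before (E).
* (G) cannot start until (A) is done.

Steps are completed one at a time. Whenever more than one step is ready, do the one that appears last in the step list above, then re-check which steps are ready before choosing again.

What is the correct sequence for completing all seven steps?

(F) is the only step with nothing outstanding, so it goes first.
Now (D) and (A) have their prerequisites met. (D) is listed later, so (D) next.
(A) needed (F), now all done → (A).
Now (G) and (B) have their prerequisites met. (G) is listed later, so (G) next.
(E) now also ready, so the ready set is {(E), (B)}; (E) is listed later → (E).
(C) and (B) are both available; (C) is listed later → (C).
(B) needed (D) and (A), now all done → (B).

(F) (D) (A) (G) (E) (C) (B)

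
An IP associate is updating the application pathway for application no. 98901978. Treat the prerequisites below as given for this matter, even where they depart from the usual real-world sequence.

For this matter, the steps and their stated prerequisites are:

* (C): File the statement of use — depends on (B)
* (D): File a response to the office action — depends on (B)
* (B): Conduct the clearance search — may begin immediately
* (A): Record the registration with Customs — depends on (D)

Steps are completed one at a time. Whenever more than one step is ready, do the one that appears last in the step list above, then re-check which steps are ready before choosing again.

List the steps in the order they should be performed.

(B) (D) (A) (C)

(B) is the only step with nothing outstanding, so it goes first.
Ready: (D) and (C). (D) is listed later → (D).
Ready: (A) and (C). (A) is listed later → (A).
That leaves (C) as the only ready step → (C).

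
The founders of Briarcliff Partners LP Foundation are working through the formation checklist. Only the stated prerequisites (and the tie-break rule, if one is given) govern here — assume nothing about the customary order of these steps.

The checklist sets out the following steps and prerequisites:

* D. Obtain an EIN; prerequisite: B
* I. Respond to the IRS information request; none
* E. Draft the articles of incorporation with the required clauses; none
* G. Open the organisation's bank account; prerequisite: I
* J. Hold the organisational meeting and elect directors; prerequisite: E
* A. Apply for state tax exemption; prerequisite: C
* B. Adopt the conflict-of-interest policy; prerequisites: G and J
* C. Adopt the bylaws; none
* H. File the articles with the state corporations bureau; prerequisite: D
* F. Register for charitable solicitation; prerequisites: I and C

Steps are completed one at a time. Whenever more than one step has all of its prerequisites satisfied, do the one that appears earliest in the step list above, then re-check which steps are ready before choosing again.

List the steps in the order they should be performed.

Nothing is required for I, E and C. I is listed earlier → I first.
E, G and C are all available; E is listed earlier → E.
J now also ready, so the ready set is {G, J, C}; G is listed earlier → G.
J and C are both available; J is listed earlier → J.
Ready: B and C. B is listed earlier → B.
D now also ready, so the ready set is {D, C}; D is listed earlier → D.
H now also ready, so the ready set is {C, H}; C is listed earlier → C.
A, H and F are all available; A is listed earlier → A.
Now H and F have their prerequisites met. H is listed earlier, so H next.
F is the only step now ready → F.

I, E, G, J, B, D, C, A, H, F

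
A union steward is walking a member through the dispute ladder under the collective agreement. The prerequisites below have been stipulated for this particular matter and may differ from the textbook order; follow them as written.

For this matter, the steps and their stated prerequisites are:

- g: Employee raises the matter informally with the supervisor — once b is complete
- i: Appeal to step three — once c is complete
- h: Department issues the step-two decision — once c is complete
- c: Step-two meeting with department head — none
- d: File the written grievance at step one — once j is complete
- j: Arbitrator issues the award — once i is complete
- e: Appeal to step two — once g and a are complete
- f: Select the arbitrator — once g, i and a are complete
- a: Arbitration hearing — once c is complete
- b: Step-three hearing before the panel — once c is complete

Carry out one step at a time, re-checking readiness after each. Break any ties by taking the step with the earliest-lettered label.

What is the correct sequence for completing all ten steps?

c is the only step with nothing outstanding, so it goes first.
a, b, h and i are all available; a has the earlier label → a.
Now b, h and i have their prerequisites met. b has the earlier label, so b next.
g now also ready, so the ready set is {g, h, i}; g has the earlier label → g.
Now e, h and i have their prerequisites met. e has the earlier label, so e next.
Now h and i have their prerequisites met. h has the earlier label, so h next.
i needed c, now all done → i.
Ready: f and j. f has the earlier label → f.
j is the only step now ready → j.
That leaves d as the only ready step → d.

c, a, b, g, e, h, i, f, j, d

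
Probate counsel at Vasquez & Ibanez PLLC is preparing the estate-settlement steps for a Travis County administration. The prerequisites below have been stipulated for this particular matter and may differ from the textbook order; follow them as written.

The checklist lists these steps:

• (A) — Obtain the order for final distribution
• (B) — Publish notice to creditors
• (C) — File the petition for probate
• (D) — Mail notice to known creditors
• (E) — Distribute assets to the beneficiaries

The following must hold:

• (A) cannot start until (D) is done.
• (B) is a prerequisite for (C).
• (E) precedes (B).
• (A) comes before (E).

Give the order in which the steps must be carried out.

(D), (A), (E), (B), (C)

(D) has no prerequisites → (D) first.
(A) needed (D), now all done → (A).
(E) is the only step now ready → (E).
(B) needed (E), now all done → (B).
(C) is the only step now ready → (C).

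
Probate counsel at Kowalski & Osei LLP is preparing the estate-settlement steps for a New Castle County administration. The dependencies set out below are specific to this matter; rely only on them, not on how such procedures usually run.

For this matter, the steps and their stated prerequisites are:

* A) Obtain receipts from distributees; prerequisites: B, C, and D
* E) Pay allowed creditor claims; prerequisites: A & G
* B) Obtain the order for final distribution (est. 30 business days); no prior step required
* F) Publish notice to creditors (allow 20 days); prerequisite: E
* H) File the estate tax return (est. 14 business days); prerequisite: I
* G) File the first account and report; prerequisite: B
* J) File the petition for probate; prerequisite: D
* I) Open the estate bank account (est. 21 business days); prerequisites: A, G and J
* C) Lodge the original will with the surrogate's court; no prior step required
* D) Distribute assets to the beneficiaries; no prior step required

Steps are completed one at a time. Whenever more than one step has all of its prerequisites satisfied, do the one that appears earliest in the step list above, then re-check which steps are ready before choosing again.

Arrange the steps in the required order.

Nothing is required for B, C and D. B is listed earlier → B first.
Ready: G, C and D. G is listed earlier → G.
Now C and D have their prerequisites met. C is listed earlier, so C next.
That leaves D as the only ready step → D.
Ready: A and J. A is listed earlier → A.
Ready: E and J. E is listed earlier → E.
Now F and J have their prerequisites met. F is listed earlier, so F next.
J needed D, now all done → J.
I needed A, G and J, now all done → I.
H is the only step now ready → H.

B → G → C → D → A → E → F → J → I → H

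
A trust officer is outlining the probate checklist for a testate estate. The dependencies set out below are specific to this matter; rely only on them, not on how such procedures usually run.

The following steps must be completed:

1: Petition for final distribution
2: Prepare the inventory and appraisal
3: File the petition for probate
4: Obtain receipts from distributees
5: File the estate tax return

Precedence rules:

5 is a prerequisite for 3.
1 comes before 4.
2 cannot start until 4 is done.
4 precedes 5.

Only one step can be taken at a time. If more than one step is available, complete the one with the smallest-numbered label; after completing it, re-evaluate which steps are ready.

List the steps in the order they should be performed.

1, 4, 2, 5, 3

1 is the only step with nothing outstanding, so it goes first.
4 is the only step now ready → 4.
Now 2 and 5 have their prerequisites met. 2 has the earlier label, so 2 next.
5 is the only step now ready → 5.
3 needed 5, now all done → 3.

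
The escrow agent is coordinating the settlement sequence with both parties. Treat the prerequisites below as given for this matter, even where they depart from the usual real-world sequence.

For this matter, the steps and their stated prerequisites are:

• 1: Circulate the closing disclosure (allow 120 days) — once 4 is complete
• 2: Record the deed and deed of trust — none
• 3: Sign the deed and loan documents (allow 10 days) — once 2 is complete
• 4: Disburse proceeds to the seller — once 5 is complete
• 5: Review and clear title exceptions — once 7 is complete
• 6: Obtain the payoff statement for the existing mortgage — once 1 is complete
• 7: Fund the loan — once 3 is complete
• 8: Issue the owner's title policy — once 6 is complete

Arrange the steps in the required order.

Only 2 has no prerequisites, so it is first.
3 needed 2, now all done → 3.
7 is the only step now ready → 7.
5 needed 7, now all done → 5.
That leaves 4 as the only ready step → 4.
That leaves 1 as the only ready step → 1.
6 needed 1, now all done → 6.
8 needed 6, now all done → 8.

2, 3, 7, 5, 4, 1, 6, 8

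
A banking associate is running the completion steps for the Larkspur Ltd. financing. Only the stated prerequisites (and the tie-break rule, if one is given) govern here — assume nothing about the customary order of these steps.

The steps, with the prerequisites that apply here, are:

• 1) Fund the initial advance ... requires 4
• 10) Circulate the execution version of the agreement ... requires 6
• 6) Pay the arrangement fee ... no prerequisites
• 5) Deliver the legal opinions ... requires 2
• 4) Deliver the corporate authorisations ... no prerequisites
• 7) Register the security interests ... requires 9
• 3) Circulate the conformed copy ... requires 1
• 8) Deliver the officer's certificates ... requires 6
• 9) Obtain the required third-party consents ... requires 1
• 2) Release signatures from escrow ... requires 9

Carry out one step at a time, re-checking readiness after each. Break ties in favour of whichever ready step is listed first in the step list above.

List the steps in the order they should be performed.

6 → 10 → 4 → 1 → 3 → 8 → 9 → 7 → 2 → 5

Nothing is required for 6 and 4. 6 is listed earlier → 6 first.
10 and 8 now also ready, so the ready set is {10, 4, 8}; 10 is listed earlier → 10.
Now 4 and 8 have their prerequisites met. 4 is listed earlier, so 4 next.
Ready: 1 and 8. 1 is listed earlier → 1.
Ready: 3, 8 and 9. 3 is listed earlier → 3.
8 and 9 are both available; 8 is listed earlier → 8.
9 needed 1, now all done → 9.
7 and 2 are both available; 7 is listed earlier → 7.
2 needed 9, now all done → 2.
5 needed 2, now all done → 5.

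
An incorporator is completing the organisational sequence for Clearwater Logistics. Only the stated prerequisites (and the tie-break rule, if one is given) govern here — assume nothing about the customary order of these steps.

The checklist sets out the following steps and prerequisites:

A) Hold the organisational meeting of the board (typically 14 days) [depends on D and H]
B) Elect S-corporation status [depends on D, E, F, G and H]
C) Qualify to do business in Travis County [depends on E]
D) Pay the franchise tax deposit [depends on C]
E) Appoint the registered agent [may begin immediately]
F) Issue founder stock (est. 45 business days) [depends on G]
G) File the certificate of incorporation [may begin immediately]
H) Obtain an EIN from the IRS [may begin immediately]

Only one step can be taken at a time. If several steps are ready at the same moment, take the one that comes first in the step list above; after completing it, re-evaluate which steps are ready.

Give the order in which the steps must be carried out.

E, G and H have no prerequisites; E is listed earlier, so E is first.
C now also ready, so the ready set is {C, G, H}; C is listed earlier → C.
D, G and H are all available; D is listed earlier → D.
G and H are both available; G is listed earlier → G.
Ready: F and H. F is listed earlier → F.
Next only H has its prerequisites met → H.
Ready: A and B. A is listed earlier → A.
B needed D, E, F, G and H, now all done → B.

E → C → D → G → F → H → A → B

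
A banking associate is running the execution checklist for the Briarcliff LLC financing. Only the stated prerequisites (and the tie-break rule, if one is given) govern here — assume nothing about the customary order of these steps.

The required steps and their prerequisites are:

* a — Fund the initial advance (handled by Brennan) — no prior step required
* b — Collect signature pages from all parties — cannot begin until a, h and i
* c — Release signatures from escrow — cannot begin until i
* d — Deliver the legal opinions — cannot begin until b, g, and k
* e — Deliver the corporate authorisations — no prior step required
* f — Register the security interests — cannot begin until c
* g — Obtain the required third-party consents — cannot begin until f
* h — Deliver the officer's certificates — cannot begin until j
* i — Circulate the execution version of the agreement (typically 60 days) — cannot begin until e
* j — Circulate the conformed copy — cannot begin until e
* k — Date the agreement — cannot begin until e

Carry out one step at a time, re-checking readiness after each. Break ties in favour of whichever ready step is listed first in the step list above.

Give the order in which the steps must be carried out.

Nothing is required for a and e. a is listed earlier → a first.
e is the only step now ready → e.
Now i, j and k have their prerequisites met. i is listed earlier, so i next.
c, j and k are all available; c is listed earlier → c.
f now also ready, so the ready set is {f, j, k}; f is listed earlier → f.
g now also ready, so the ready set is {g, j, k}; g is listed earlier → g.
Ready: j and k. j is listed earlier → j.
Now h and k have their prerequisites met. h is listed earlier, so h next.
b now also ready, so the ready set is {b, k}; b is listed earlier → b.
k is the only step now ready → k.
Next only d has its prerequisites met → d.

a, e, i, c, f, g, j, h, b, k, d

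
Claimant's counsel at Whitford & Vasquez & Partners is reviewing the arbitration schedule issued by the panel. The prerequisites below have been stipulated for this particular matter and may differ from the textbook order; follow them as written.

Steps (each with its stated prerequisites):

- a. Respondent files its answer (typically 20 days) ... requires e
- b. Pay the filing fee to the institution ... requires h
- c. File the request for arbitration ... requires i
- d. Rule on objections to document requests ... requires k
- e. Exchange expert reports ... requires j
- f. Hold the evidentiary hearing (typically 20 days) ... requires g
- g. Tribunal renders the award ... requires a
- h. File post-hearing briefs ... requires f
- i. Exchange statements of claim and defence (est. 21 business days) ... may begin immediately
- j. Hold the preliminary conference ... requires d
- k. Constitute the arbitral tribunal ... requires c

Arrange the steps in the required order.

i is the only step with nothing outstanding, so it goes first.
Next only c has its prerequisites met → c.
k needed c, now all done → k.
d needed k, now all done → d.
That leaves j as the only ready step → j.
Next only e has its prerequisites met → e.
That leaves a as the only ready step → a.
That leaves g as the only ready step → g.
f is the only step now ready → f.
Next only h has its prerequisites met → h.
Next only b has its prerequisites met → b.

i, c, k, d, j, e, a, g, f, h, b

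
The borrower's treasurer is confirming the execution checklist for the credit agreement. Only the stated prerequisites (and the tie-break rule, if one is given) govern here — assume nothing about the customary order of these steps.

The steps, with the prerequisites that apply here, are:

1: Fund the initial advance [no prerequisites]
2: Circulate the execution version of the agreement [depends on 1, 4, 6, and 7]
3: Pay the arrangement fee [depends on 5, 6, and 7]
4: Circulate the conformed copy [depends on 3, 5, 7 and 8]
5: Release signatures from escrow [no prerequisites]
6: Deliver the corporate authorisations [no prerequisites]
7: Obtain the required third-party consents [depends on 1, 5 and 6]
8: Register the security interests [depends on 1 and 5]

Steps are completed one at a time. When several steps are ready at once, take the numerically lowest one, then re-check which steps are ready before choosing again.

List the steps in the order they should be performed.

Nothing is required for 1, 5 and 6. 1 has the earlier label → 1 first.
Ready: 5 and 6. 5 has the earlier label → 5.
8 now also ready, so the ready set is {6, 8}; 6 has the earlier label → 6.
Now 7 and 8 have their prerequisites met. 7 has the earlier label, so 7 next.
Ready: 3 and 8. 3 has the earlier label → 3.
8 needed 1 and 5, now all done → 8.
4 is the only step now ready → 4.
That leaves 2 as the only ready step → 2.

1, 5, 6, 7, 3, 8, 4, 2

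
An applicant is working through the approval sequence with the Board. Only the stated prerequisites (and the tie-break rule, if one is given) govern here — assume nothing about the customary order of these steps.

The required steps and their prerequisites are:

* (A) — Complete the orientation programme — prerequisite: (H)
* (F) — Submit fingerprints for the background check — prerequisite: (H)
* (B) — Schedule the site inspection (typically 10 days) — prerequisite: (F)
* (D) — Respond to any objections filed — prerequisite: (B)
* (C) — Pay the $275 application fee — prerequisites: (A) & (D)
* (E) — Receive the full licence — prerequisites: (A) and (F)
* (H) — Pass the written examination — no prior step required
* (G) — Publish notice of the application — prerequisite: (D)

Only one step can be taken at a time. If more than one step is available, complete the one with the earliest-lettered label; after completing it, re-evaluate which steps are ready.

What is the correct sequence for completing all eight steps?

(H) → (A) → (F) → (B) → (D) → (C) → (E) → (G)

(H) has no prerequisites → (H) first.
Ready: (A) and (F). (A) has the earlier label → (A).
(F) needed (H), now all done → (F).
Now (B) and (E) have their prerequisites met. (B) has the earlier label, so (B) next.
(D) now also ready, so the ready set is {(D), (E)}; (D) has the earlier label → (D).
(C) and (G) now also ready, so the ready set is {(C), (E), (G)}; (C) has the earlier label → (C).
(E) and (G) are both available; (E) has the earlier label → (E).
That leaves (G) as the only ready step → (G).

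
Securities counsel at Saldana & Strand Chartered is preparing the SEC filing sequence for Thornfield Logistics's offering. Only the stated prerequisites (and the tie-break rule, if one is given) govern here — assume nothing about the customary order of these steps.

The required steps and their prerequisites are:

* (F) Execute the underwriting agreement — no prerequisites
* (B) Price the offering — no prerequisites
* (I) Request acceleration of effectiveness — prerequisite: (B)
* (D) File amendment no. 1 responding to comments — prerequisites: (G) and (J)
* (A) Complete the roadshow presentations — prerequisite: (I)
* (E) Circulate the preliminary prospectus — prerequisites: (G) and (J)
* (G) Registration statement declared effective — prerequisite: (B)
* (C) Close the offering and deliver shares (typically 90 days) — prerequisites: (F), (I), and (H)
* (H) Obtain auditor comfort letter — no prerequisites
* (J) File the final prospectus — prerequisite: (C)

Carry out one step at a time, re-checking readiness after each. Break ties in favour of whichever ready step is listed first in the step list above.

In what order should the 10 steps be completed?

(F), (B) and (H) have no prerequisites; (F) is listed earlier, so (F) is first.
(B) and (H) are both available; (B) is listed earlier → (B).
(I) and (G) now also ready, so the ready set is {(I), (G), (H)}; (I) is listed earlier → (I).
Ready: (A), (G) and (H). (A) is listed earlier → (A).
(G) and (H) are both available; (G) is listed earlier → (G).
Next only (H) has its prerequisites met → (H).
(C) needed (F), (I) and (H), now all done → (C).
Next only (J) has its prerequisites met → (J).
Ready: (D) and (E). (D) is listed earlier → (D).
(E) needed (G) and (J), now all done → (E).

(F), (B), (I), (A), (G), (H), (C), (J), (D), (E)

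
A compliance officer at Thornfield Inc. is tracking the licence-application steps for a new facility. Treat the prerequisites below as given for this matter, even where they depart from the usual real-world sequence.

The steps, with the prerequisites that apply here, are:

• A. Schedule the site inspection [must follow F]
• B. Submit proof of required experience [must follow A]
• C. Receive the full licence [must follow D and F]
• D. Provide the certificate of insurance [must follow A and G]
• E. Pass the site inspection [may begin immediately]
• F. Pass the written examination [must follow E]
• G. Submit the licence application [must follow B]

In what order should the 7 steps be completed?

Only E has no prerequisites, so it is first.
That leaves F as the only ready step → F.
Next only A has its prerequisites met → A.
B needed A, now all done → B.
G is the only step now ready → G.
D needed A and G, now all done → D.
That leaves C as the only ready step → C.

E F A B G D C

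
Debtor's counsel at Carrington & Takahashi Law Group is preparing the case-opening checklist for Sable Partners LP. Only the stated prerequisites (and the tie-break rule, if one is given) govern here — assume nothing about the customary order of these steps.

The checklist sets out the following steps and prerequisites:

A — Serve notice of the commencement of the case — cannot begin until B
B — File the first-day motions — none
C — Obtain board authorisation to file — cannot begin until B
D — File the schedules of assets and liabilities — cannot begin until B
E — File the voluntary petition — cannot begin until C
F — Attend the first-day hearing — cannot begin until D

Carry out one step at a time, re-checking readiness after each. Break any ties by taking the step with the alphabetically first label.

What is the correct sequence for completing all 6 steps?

B is the only step with nothing outstanding, so it goes first.
Now A, C and D have their prerequisites met. A has the earlier label, so A next.
C and D are both available; C has the earlier label → C.
E now also ready, so the ready set is {D, E}; D has the earlier label → D.
F now also ready, so the ready set is {E, F}; E has the earlier label → E.
That leaves F as the only ready step → F.

B → A → C → D → E → F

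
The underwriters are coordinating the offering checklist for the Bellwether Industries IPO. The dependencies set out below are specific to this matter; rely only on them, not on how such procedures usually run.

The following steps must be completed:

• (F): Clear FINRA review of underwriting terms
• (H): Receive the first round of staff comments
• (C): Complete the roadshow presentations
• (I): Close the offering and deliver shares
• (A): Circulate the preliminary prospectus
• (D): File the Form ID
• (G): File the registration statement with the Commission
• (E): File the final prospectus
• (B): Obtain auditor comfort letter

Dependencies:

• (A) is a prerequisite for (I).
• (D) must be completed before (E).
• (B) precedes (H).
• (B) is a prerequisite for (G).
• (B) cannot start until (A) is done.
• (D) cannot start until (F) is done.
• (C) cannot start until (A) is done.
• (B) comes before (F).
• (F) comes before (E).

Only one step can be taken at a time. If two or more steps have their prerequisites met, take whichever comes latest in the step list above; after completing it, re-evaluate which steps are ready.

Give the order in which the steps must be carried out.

(A) (B) (G) (I) (C) (H) (F) (D) (E)

(A) has no prerequisites → (A) first.
(B), (I) and (C) are all available; (B) is listed later → (B).
(G), (H) and (F) now also ready, so the ready set is {(G), (I), (C), (H), (F)}; (G) is listed later → (G).
Ready: (I), (C), (H) and (F). (I) is listed later → (I).
(C), (H) and (F) are all available; (C) is listed later → (C).
Ready: (H) and (F). (H) is listed later → (H).
(F) needed (B), now all done → (F).
(D) needed (F), now all done → (D).
That leaves (E) as the only ready step → (E).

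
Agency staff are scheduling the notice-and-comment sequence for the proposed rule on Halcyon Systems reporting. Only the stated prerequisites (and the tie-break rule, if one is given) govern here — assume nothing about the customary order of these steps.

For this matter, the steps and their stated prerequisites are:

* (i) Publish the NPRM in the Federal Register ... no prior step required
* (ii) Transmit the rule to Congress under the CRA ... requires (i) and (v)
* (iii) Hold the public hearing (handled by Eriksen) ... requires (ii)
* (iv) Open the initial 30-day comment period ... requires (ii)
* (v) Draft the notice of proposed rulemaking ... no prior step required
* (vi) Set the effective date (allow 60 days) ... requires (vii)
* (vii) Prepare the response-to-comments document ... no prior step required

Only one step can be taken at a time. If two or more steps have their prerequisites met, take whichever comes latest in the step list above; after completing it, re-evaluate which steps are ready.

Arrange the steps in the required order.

(vii), (vi), (v), (i), (ii), (iv), (iii)

(vii), (v) and (i) have no prerequisites; (vii) is listed later, so (vii) is first.
Ready: (vi), (v) and (i). (vi) is listed later → (vi).
(v) and (i) are both available; (v) is listed later → (v).
(i) is the only step now ready → (i).
(ii) needed (v) and (i), now all done → (ii).
Ready: (iv) and (iii). (iv) is listed later → (iv).
That leaves (iii) as the only ready step → (iii).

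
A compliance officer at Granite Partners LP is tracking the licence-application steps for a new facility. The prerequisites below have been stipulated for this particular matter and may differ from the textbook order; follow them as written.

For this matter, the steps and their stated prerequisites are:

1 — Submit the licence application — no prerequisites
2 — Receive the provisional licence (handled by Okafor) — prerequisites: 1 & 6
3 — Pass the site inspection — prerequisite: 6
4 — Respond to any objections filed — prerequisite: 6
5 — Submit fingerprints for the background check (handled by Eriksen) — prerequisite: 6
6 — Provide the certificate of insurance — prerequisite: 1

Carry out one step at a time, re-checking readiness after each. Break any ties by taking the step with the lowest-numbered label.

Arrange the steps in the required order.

1 → 6 → 2 → 3 → 4 → 5

1 has no prerequisites → 1 first.
That leaves 6 as the only ready step → 6.
2, 3, 4 and 5 are all available; 2 has the earlier label → 2.
Ready: 3, 4 and 5. 3 has the earlier label → 3.
4 and 5 are both available; 4 has the earlier label → 4.
5 is the only step now ready → 5.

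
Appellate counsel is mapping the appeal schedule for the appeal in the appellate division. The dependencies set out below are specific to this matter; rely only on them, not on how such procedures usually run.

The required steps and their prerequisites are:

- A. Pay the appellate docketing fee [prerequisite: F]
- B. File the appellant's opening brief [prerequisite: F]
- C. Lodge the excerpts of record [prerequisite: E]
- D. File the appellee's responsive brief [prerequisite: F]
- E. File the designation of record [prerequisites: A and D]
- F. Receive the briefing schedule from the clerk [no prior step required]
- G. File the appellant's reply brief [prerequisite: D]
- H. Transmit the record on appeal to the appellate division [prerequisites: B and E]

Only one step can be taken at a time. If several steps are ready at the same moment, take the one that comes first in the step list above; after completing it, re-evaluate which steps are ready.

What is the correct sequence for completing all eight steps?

F → A → B → D → E → C → G → H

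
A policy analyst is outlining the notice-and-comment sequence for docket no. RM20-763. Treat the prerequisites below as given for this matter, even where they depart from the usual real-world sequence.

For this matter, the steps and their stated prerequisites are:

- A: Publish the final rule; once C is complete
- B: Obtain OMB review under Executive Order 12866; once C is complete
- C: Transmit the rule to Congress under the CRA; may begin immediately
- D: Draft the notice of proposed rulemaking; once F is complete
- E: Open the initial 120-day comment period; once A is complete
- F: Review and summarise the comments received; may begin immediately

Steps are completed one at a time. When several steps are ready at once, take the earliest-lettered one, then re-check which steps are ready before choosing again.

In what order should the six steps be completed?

C and F have no prerequisites; C has the earlier label, so C is first.
A, B and F are all available; A has the earlier label → A.
E now also ready, so the ready set is {B, E, F}; B has the earlier label → B.
Now E and F have their prerequisites met. E has the earlier label, so E next.
F is the only step now ready → F.
D needed F, now all done → D.

C → A → B → E → F → D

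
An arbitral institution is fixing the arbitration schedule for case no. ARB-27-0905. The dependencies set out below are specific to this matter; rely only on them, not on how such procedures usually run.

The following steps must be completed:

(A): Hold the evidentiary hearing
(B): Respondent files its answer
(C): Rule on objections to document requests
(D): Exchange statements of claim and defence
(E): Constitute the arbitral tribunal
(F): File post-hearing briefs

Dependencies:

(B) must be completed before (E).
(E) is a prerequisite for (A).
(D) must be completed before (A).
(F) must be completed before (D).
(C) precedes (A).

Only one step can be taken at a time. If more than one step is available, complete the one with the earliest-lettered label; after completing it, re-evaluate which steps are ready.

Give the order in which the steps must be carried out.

(B), (C), (E), (F), (D), (A)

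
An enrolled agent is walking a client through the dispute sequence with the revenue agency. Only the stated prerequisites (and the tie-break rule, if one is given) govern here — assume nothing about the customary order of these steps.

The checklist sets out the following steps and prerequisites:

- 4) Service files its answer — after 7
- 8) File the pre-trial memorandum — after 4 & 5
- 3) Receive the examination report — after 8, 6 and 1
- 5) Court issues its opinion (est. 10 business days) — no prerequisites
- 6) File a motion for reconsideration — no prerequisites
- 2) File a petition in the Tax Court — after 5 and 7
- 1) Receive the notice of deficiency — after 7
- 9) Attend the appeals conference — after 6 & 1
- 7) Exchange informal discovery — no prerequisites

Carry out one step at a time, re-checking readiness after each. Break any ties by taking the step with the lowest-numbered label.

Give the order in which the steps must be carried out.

5, 6 and 7 have no prerequisites; 5 has the earlier label, so 5 is first.
Now 6 and 7 have their prerequisites met. 6 has the earlier label, so 6 next.
Next only 7 has its prerequisites met → 7.
Now 1, 2 and 4 have their prerequisites met. 1 has the earlier label, so 1 next.
9 now also ready, so the ready set is {2, 4, 9}; 2 has the earlier label → 2.
Now 4 and 9 have their prerequisites met. 4 has the earlier label, so 4 next.
8 now also ready, so the ready set is {8, 9}; 8 has the earlier label → 8.
3 now also ready, so the ready set is {3, 9}; 3 has the earlier label → 3.
9 needed 1 and 6, now all done → 9.

5, 6, 7, 1, 2, 4, 8, 3, 9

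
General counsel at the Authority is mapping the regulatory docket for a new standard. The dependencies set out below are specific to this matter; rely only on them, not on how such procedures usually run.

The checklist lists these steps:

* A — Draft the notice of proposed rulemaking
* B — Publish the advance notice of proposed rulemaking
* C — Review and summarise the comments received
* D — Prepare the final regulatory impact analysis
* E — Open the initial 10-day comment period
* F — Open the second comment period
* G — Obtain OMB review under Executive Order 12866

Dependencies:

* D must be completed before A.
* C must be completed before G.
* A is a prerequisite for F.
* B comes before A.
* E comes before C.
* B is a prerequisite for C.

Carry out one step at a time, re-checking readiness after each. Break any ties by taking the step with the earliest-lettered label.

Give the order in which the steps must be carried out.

B → D → A → E → C → F → G

Nothing is required for B, D and E. B has the earlier label → B first.
Ready: D and E. D has the earlier label → D.
Now A and E have their prerequisites met. A has the earlier label, so A next.
E and F are both available; E has the earlier label → E.
Now C and F have their prerequisites met. C has the earlier label, so C next.
Ready: F and G. F has the earlier label → F.
G needed C, now all done → G.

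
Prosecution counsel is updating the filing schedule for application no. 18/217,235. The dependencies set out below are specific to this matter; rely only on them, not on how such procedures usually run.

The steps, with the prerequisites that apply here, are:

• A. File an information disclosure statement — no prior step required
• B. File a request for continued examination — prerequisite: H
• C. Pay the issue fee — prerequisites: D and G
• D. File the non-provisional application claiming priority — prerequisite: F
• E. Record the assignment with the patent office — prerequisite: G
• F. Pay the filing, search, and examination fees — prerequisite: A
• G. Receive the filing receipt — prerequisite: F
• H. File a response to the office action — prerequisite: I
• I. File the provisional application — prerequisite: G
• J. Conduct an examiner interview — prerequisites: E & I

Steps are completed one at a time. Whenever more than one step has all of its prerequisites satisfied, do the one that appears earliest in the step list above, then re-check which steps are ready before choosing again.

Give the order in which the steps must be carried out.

A → F → D → G → C → E → I → H → B → J

A has no prerequisites → A first.
Next only F has its prerequisites met → F.
D and G are both available; D is listed earlier → D.
That leaves G as the only ready step → G.
Ready: C, E and I. C is listed earlier → C.
Ready: E and I. E is listed earlier → E.
I needed G, now all done → I.
Now H and J have their prerequisites met. H is listed earlier, so H next.
B now also ready, so the ready set is {B, J}; B is listed earlier → B.
J needed E and I, now all done → J.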